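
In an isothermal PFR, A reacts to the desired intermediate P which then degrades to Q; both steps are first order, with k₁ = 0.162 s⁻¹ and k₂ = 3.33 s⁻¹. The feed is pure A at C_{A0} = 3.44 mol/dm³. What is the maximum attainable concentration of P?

0.143 mol/dm³

For a first-order series the maximum intermediate yield is C_{P,max}/C_{A0} = (k₁/k₂)^[k₂/(k₂−k₁)].
= (0.162/3.33)^(3.33/(3.33−0.162)) = (0.04865)^(1.051) = 0.04168.
C_{P,max} = 0.04168×3.44 = 0.143 mol/dm³.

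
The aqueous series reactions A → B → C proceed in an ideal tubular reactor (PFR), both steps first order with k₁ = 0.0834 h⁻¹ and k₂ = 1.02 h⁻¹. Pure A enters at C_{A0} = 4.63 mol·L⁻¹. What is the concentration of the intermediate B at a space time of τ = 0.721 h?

The intermediate concentration in a first-order A→B→C sequence is C_B = k₁C_{A0}(e^(−k₁τ) − e^(−k₂τ))/(k₂−k₁).
e^(−k₁τ) = e^(−0.0834×0.721) = e^(−0.06013) = 0.9416; e^(−k₂τ) = e^(−0.7354) = 0.4793.
C_B = 0.0834×4.63/(1.02−0.0834) × (0.9416−0.4793) = 0.4123×0.4623 = 0.1906 mol·L⁻¹.

0.191 mol·L⁻¹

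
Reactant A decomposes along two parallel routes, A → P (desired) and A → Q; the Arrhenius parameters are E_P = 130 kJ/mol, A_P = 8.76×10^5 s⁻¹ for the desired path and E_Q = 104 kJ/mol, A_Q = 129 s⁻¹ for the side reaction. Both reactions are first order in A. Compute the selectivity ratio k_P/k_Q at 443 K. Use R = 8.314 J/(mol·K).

5.84

With equal orders, S_{P/Q} = k_P/k_Q = (A_P/A_Q)·exp[(E_Q−E_P)/(RT)].
(E_Q−E_P)/(RT) = (104−130)×10³/(8.314×443) = -26000/3683 = -7.059.
k_P/k_Q = (8.76×10^5/129)·exp(-7.059) = 6791 × 8.594×10^-4 = 5.84.
Since E_P > E_Q, raising the temperature improves selectivity toward P.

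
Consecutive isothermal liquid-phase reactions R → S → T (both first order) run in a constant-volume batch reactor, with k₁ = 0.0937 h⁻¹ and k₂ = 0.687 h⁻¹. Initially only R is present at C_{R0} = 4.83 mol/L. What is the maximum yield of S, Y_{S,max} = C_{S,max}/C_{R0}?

0.0996

Evaluating C_S at t_opt = ln(k₂/k₁)/(k₂−k₁) gives C_{S,max}/C_{R0} = (k₁/k₂)^[k₂/(k₂−k₁)].
= (0.0937/0.687)^(0.687/(0.687−0.0937)) = (0.1364)^(1.158) = 0.09957.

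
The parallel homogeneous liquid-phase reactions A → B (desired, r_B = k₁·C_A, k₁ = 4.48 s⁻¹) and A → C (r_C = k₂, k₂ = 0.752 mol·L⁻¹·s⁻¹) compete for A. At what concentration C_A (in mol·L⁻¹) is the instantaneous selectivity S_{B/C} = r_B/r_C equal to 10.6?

S_{B/C} = (k₁/k₂)·C_A ⇒ C_A = S·k₂/k₁.
= 10.6×0.752/4.48 = 1.78 mol·L⁻¹.

1.78 mol·L⁻¹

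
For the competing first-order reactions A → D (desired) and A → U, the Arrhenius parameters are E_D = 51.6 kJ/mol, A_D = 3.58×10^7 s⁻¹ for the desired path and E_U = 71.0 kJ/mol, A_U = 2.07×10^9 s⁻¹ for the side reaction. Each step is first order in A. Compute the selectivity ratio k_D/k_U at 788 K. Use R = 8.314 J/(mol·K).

With equal orders, S_{D/U} = k_D/k_U = (A_D/A_U)·exp[(E_U−E_D)/(RT)].
(E_U−E_D)/(RT) = (71.0−51.6)×10³/(8.314×788) = 19400/6551 = 2.961.
k_D/k_U = (3.58×10^7/2.07×10^9)·exp(2.961) = 0.01729 × 19.32 = 0.334.

0.334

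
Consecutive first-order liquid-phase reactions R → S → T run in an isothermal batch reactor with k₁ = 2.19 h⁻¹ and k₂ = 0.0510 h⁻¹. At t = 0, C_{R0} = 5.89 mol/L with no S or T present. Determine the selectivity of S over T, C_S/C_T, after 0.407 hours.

The intermediate concentration in a first-order A→B→C sequence is C_S = k₁C_{R0}(e^(−k₁t) − e^(−k₂t))/(k₂−k₁).
e^(−k₁t) = e^(−2.19×0.407) = e^(−0.8913) = 0.4101; e^(−k₂t) = e^(−0.02076) = 0.9795.
C_S = 2.19×5.89/(0.0510−2.19) × (0.4101−0.9795) = (-6.030)×(-0.5693) = 3.433 mol/L.
C_R = C_{R0}e^(−k₁t) = 2.416 mol/L, so C_T = C_{R0}−C_R−C_S = 0.04104 mol/L; C_S/C_T = 83.7.

83.7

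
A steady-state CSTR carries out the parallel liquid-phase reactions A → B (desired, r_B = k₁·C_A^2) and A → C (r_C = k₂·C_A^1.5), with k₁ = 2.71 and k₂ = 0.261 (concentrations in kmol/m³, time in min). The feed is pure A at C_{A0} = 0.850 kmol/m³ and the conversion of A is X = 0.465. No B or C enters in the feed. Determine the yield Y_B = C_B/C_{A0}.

Exit C_A = C_{A0}(1−X) = 0.850×0.535 = 0.4547 kmol/m³.
A CSTR operates uniformly at the exit composition, giving r_B = 0.5604 and r_C = 0.08004 (each k·C_A^n at C_A = 0.4547).
Fraction of consumed A going to B: r_B/(r_B+r_C) = 0.8750.
C_B = 0.8750·C_{A0}·X = 0.8750×0.850×0.465 = 0.346 kmol/m³; Y_B = C_B/C_{A0} = 0.407.

0.407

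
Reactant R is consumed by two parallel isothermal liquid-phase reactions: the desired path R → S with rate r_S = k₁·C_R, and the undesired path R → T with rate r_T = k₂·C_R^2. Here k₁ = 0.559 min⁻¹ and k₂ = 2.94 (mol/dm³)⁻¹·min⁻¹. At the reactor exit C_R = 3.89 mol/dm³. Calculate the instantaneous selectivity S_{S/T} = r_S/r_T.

S_{S/T} = r_S/r_T = (k₁·C_R)/(k₂·C_R^2) = (k₁/k₂)·C_R⁻¹.
= (0.559×3.890) / (2.94×3.890^2) = 2.175/44.49 = 0.0489.

0.0489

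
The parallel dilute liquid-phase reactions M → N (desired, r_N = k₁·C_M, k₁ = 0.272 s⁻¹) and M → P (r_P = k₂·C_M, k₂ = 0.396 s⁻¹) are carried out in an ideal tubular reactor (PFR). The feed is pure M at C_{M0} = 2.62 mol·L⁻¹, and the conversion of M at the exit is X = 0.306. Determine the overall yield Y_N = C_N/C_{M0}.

C_M = C_{M0}(1−X) = 1.818 mol·L⁻¹.
Both paths are first order in M, so the instantaneous fraction to N is constant: dC_N/d(−C_M) = k₁/(k₁+k₂) = 0.4072.
C_N = 0.4072·(C_{M0}−C_M) = 0.4072×0.8017 = 0.326 mol·L⁻¹.
Y_N = C_N/C_{M0} = 0.3264/2.62 = 0.125.

0.125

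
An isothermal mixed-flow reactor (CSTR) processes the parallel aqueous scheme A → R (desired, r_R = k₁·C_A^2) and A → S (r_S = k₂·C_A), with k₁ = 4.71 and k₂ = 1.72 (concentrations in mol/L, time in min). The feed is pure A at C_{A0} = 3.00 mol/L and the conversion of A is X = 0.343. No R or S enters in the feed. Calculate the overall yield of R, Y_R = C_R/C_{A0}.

Exit C_A = C_{A0}(1−X) = 3.00×0.657 = 1.971 mol/L.
Rates in a CSTR are evaluated at the outlet concentration: r_R = 4.71×1.971^2 = 18.30, r_S = 1.72×1.971 = 3.390.
Fraction of consumed A going to R: r_R/(r_R+r_S) = 0.8437.
C_R = 0.8437·C_{A0}·X = 0.8437×3.00×0.343 = 0.868 mol/L; Y_R = C_R/C_{A0} = 0.289.

0.289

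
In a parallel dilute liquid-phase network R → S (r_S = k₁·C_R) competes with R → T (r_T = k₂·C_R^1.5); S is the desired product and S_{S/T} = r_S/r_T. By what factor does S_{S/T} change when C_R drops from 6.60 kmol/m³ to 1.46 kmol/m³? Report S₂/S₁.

2.13

S_{S/T} = (k₁/k₂)·C_R^-0.5, so S₂/S₁ = (C_{R,2}/C_{R,1})^-0.5.
= (1.46/6.60)^(-0.5) = (0.2212)^(-0.5) = 2.13.
Selectivity toward S rises as C_R falls — low-concentration operation is favoured.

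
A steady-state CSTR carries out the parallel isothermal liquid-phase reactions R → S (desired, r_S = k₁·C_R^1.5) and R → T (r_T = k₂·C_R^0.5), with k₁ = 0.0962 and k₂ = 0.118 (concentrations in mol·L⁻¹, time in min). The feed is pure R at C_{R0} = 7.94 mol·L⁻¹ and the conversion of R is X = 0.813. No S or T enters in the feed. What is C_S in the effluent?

3.53 mol·L⁻¹

Exit C_R = C_{R0}(1−X) = 7.94×0.187 = 1.485 mol·L⁻¹.
Rates in a CSTR are evaluated at the outlet concentration: r_S = 0.0962×1.485^1.5 = 0.1740, r_T = 0.118×1.485^0.5 = 0.1438.
Fraction of consumed R going to S: r_S/(r_S+r_T) = 0.5476.
C_S = 0.5476·C_{R0}·X = 0.5476×7.94×0.813 = 3.53 mol·L⁻¹.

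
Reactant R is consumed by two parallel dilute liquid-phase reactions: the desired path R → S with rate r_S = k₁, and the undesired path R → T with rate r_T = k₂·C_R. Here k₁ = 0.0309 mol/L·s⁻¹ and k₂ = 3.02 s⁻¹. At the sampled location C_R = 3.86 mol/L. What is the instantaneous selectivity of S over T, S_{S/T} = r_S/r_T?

S_{S/T} = r_S/r_T = (k₁)/(k₂·C_R) = (k₁/k₂)·C_R⁻¹.
= (0.0309) / (3.02×3.860) = 0.03090/11.66 = 0.00265.

0.00265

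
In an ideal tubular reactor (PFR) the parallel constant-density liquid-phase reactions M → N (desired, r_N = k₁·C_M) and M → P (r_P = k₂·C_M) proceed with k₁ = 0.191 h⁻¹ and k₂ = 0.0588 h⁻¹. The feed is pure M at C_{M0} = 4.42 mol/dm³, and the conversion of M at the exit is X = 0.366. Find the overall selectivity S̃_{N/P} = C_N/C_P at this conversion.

3.25

C_M = C_{M0}(1−X) = 2.802 mol/dm³.
Both paths are first order in M, so the instantaneous fraction to N is constant: dC_N/d(−C_M) = k₁/(k₁+k₂) = 0.7646.
C_N = 0.7646·(C_{M0}−C_M) = 0.7646×1.618 = 1.24 mol/dm³.
C_P = (C_{M0}−C_M)−C_N = 0.3808 mol/dm³; S̃_{N/P} = 1.237/0.3808 = 3.25.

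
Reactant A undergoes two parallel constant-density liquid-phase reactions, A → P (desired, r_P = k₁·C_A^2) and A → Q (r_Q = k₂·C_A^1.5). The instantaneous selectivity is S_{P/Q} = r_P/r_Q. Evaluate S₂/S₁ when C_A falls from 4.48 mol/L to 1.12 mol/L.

0.500

S_{P/Q} = (k₁/k₂)·C_A^0.5, so S₂/S₁ = (C_{A,2}/C_{A,1})^0.5.
= (1.12/4.48)^0.5 = (0.2500)^0.5 = 0.500.
Selectivity toward P falls as C_A falls — high-concentration operation is favoured.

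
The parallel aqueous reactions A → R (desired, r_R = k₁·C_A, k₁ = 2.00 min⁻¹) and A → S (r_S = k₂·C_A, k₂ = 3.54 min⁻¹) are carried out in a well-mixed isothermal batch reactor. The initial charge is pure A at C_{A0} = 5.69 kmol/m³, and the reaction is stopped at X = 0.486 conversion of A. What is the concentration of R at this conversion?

0.998 kmol/m³

C_A = C_{A0}(1−X) = 2.925 kmol/m³.
Both paths are first order in A, so the instantaneous fraction to R is constant: dC_R/d(−C_A) = k₁/(k₁+k₂) = 0.3610.
C_R = 0.3610·(C_{A0}−C_A) = 0.3610×2.765 = 0.998 kmol/m³.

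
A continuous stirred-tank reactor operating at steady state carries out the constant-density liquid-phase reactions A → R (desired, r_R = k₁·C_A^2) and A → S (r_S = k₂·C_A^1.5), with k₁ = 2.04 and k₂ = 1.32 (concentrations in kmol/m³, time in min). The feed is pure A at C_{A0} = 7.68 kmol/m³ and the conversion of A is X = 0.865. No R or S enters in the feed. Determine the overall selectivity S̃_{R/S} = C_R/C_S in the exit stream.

Exit C_A = C_{A0}(1−X) = 7.68×0.135 = 1.037 kmol/m³.
A CSTR operates uniformly at the exit composition, giving r_R = 2.193 and r_S = 1.394 (each k·C_A^n at C_A = 1.037).
Overall selectivity = C_R/C_S = r_Rτ/(r_Sτ) = r_R/r_S = 1.57.

1.57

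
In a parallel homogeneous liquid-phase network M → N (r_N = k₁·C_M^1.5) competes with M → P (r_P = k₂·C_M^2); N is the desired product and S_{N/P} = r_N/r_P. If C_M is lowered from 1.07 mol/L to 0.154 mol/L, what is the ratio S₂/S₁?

2.64

S_{N/P} = (k₁/k₂)·C_M^-0.5, so S₂/S₁ = (C_{M,2}/C_{M,1})^-0.5.
= (0.154/1.07)^(-0.5) = (0.1439)^(-0.5) = 2.64.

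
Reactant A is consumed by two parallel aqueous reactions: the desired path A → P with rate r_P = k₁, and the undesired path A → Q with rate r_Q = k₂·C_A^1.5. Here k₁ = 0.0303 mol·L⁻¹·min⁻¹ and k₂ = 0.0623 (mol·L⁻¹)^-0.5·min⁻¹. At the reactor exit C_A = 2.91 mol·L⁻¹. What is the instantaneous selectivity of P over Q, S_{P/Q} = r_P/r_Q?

0.0980

S_{P/Q} = r_P/r_Q = (k₁)/(k₂·C_A^1.5) = (k₁/k₂)·C_A^-1.5.
= (0.0303) / (0.0623×2.910^1.5) = 0.03030/0.3093 = 0.0980.
The undesired path is higher order in A, so low C_A (CSTR or dilute feed) favours P.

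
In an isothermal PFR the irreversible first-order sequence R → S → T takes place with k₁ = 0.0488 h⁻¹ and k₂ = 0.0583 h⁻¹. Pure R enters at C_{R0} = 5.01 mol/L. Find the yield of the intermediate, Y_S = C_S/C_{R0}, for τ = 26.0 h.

0.316

Solving the coupled first-order balances gives C_S(τ) = [k₁/(k₂−k₁)]·C_{R0}·(e^(−k₁τ) − e^(−k₂τ)).
e^(−k₁τ) = e^(−0.0488×26.0) = e^(−1.269) = 0.2812; e^(−k₂τ) = e^(−1.516) = 0.2196.
C_S = 0.0488×5.01/(0.0583−0.0488) × (0.2812−0.2196) = 25.74×0.06154 = 1.584 mol/L.
Y_S = C_S/C_{R0} = 1.584/5.01 = 0.316.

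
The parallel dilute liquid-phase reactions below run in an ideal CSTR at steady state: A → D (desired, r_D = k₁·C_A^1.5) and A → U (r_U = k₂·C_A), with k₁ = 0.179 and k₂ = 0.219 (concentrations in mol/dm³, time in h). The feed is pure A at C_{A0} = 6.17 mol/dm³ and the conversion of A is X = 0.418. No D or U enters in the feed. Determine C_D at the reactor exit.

Exit C_A = C_{A0}(1−X) = 6.17×0.582 = 3.591 mol/dm³.
In a CSTR the entire volume is at exit conditions, so r_D = 0.179×3.591^1.5 = 1.218 and r_U = 0.219×3.591 = 0.7864.
Fraction of consumed A going to D: r_D/(r_D+r_U) = 0.6077.
C_D = 0.6077·C_{A0}·X = 0.6077×6.17×0.418 = 1.57 mol/dm³.

1.57 mol/dm³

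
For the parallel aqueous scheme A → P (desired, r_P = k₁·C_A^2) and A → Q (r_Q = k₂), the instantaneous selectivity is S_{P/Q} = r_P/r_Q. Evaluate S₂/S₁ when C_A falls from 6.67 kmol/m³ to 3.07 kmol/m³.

S_{P/Q} = (k₁/k₂)·C_A^2, so S₂/S₁ = (C_{A,2}/C_{A,1})^2.
= (3.07/6.67)^2 = (0.4603)^2 = 0.212.
Selectivity toward P falls as C_A falls — high-concentration operation is favoured.

0.212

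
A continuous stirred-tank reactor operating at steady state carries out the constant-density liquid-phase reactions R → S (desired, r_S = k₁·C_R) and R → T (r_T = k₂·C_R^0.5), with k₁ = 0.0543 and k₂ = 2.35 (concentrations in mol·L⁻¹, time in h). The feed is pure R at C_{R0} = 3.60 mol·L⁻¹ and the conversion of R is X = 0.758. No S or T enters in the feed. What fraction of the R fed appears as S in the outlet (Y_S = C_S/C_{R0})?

0.0160

Exit C_R = C_{R0}(1−X) = 3.60×0.242 = 0.8712 mol·L⁻¹.
A CSTR operates uniformly at the exit composition, giving r_S = 0.04731 and r_T = 2.193 (each k·C_R^n at C_R = 0.8712).
Fraction of consumed R going to S: r_S/(r_S+r_T) = 0.02111.
C_S = 0.02111·C_{R0}·X = 0.02111×3.60×0.758 = 0.0576 mol·L⁻¹; Y_S = C_S/C_{R0} = 0.0160.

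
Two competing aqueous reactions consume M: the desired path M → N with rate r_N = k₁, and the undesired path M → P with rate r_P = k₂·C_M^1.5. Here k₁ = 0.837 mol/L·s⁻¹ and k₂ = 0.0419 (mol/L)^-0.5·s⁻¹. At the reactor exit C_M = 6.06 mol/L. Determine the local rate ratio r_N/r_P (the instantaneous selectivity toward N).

S_{N/P} = r_N/r_P = (k₁)/(k₂·C_M^1.5) = (k₁/k₂)·C_M^-1.5.
= (0.837) / (0.0419×6.060^1.5) = 0.8370/0.6251 = 1.34.
The undesired path is higher order in M, so low C_M (CSTR or dilute feed) favours N.

1.34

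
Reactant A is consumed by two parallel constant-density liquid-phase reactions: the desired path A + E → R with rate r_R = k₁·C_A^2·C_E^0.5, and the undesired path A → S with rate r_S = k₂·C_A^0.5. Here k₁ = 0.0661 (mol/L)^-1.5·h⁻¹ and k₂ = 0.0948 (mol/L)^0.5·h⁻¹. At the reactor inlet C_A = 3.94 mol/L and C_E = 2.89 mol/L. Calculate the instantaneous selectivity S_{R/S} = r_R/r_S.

9.27

S_{R/S} = r_R/r_S = (k₁·C_A^2·C_E^0.5)/(k₂·C_A^0.5) = (k₁/k₂)·C_A^1.5·C_E^0.5.
= (0.0661×3.940^2×2.890^0.5) / (0.0948×3.940^0.5) = 1.744/0.1882 = 9.27.
Since the desired path is higher order in A, keeping C_A high (PFR or concentrated feed) favours R.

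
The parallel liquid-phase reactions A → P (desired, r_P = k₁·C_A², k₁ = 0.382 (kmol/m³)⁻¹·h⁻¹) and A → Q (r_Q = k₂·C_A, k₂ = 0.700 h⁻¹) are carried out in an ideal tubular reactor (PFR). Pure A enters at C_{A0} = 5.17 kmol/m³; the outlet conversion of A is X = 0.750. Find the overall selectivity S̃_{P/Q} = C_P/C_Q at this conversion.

1.62

C_A = C_{A0}(1−X) = 1.292 kmol/m³.
Along a PFR/batch, dC_Q/dC_A = −r_Q/(r_P+r_Q) = −k₂/(k₂+k₁·C_A).
Integrating from C_{A0} to C_A: C_Q = (0.700/0.382)·ln[(0.700+0.382·5.17)/(0.700+0.382·1.29)] = 1.832·ln(2.675/1.194) = 1.479 kmol/m³.
Then C_P = (C_{A0}−C_A) − C_Q = 3.877 − 1.479 = 2.399 kmol/m³.
S̃_{P/Q} = C_P/C_Q = 2.399/1.479 = 1.62.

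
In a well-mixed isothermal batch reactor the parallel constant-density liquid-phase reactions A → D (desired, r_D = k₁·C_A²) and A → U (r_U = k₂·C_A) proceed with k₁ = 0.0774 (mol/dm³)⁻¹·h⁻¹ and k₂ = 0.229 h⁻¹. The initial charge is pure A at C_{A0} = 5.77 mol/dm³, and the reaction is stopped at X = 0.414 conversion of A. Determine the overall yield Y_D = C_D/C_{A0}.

0.250

C_A = C_{A0}(1−X) = 3.381 mol/dm³.
Along a PFR/batch, dC_U/dC_A = −r_U/(r_D+r_U) = −k₂/(k₂+k₁·C_A).
Integrating from C_{A0} to C_A: C_U = (0.229/0.0774)·ln[(0.229+0.0774·5.77)/(0.229+0.0774·3.38)] = 2.959·ln(0.6756/0.4907) = 0.9460 mol/dm³.
Then C_D = (C_{A0}−C_A) − C_U = 2.389 − 0.9460 = 1.443 mol/dm³.
Y_D = C_D/C_{A0} = 1.443/5.77 = 0.250.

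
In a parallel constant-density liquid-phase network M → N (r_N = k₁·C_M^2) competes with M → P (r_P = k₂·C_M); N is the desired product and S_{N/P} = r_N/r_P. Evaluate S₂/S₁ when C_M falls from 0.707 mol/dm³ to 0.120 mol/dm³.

S_{N/P} = (k₁/k₂)·C_M, so S₂/S₁ = (C_{M,2}/C_{M,1}).
= 0.120/0.707 = 0.170.
Selectivity toward N falls as C_M falls — high-concentration operation is favoured.

0.170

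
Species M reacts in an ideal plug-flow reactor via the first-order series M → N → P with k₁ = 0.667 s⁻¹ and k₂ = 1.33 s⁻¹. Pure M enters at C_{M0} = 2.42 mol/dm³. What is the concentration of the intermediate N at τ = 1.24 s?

0.597 mol/dm³

Solving the coupled first-order balances gives C_N(τ) = [k₁/(k₂−k₁)]·C_{M0}·(e^(−k₁τ) − e^(−k₂τ)).
e^(−k₁τ) = e^(−0.667×1.24) = e^(−0.8271) = 0.4373; e^(−k₂τ) = e^(−1.649) = 0.1922.
C_N = 0.667×2.42/(1.33−0.667) × (0.4373−0.1922) = 2.435×0.2451 = 0.5968 mol/dm³.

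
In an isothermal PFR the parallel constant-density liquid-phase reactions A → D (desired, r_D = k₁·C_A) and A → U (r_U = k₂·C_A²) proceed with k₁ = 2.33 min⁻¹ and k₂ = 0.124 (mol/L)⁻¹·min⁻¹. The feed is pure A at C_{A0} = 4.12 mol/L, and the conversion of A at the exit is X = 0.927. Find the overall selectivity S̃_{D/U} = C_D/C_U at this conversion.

8.73

C_A = C_{A0}(1−X) = 0.3008 mol/L.
Along a PFR/batch, dC_D/dC_A = −r_D/(r_D+r_U) = −k₁/(k₁+k₂·C_A).
Integrating from C_{A0} to C_A: C_D = (2.33/0.124)·ln[(2.33+0.124·4.12)/(2.33+0.124·0.301)] = 18.79·ln(2.841/2.367) = 3.427 mol/L.
C_U = (C_{A0}−C_A)−C_D = 0.3925 mol/L; S̃_{D/U} = 3.427/0.3925 = 8.73.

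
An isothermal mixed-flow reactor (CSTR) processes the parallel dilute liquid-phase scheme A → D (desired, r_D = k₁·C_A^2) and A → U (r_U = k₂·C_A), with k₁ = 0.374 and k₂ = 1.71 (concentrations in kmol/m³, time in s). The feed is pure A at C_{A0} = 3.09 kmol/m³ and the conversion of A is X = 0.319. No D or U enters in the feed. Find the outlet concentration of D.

Exit C_A = C_{A0}(1−X) = 3.09×0.681 = 2.104 kmol/m³.
Rates in a CSTR are evaluated at the outlet concentration: r_D = 0.374×2.104^2 = 1.656, r_U = 1.71×2.104 = 3.598.
Fraction of consumed A going to D: r_D/(r_D+r_U) = 0.3152.
C_D = 0.3152·C_{A0}·X = 0.3152×3.09×0.319 = 0.311 kmol/m³.

0.311 kmol/m³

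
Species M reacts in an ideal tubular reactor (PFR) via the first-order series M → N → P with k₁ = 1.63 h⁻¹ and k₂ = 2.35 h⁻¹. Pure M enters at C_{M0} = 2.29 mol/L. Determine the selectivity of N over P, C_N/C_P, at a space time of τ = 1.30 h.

For first-order series with pure M initially, C_N(τ) = k₁C_{M0}/(k₂−k₁)·(e^(−k₁τ) − e^(−k₂τ)).
e^(−k₁τ) = e^(−1.63×1.30) = e^(−2.119) = 0.1202; e^(−k₂τ) = e^(−3.055) = 0.04712.
C_N = 1.63×2.29/(2.35−1.63) × (0.1202−0.04712) = 5.184×0.07303 = 0.3786 mol/L.
C_M = C_{M0}e^(−k₁τ) = 0.2751 mol/L, so C_P = C_{M0}−C_M−C_N = 1.636 mol/L; C_N/C_P = 0.231.

0.231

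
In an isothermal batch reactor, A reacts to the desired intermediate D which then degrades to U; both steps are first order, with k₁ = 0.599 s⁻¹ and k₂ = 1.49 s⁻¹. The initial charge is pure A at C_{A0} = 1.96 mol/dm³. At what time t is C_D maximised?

The intermediate peaks when r₁ = r₂, i.e. k₁e^(−k₁t) = k₂e^(−k₂t), giving t_opt = ln(k₂/k₁)/(k₂−k₁).
= ln(1.49/0.599)/(1.49−0.599) = ln(2.487)/0.8910 = 0.9113/0.8910 = 1.02 s.

1.02 s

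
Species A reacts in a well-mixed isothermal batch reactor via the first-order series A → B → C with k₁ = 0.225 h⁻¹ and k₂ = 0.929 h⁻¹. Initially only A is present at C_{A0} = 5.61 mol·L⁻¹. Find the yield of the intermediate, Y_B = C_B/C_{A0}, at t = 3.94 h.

0.123

For first-order series with pure A initially, C_B(t) = k₁C_{A0}/(k₂−k₁)·(e^(−k₁t) − e^(−k₂t)).
e^(−k₁t) = e^(−0.225×3.94) = e^(−0.8865) = 0.4121; e^(−k₂t) = e^(−3.660) = 0.02573.
C_B = 0.225×5.61/(0.929−0.225) × (0.4121−0.02573) = 1.793×0.3864 = 0.6927 mol·L⁻¹.
Y_B = C_B/C_{A0} = 0.6927/5.61 = 0.123.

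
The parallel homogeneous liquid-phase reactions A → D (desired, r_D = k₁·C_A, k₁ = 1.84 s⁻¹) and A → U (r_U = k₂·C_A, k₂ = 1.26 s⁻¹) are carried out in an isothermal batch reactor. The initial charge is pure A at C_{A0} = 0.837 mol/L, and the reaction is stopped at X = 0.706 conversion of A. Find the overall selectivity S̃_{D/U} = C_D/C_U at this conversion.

1.46

C_A = C_{A0}(1−X) = 0.2461 mol/L.
Both paths are first order in A, so the instantaneous fraction to D is constant: dC_D/d(−C_A) = k₁/(k₁+k₂) = 0.5935.
C_D = 0.5935·(C_{A0}−C_A) = 0.5935×0.5909 = 0.351 mol/L.
C_U = (C_{A0}−C_A)−C_D = 0.2402 mol/L; S̃_{D/U} = 0.3507/0.2402 = 1.46.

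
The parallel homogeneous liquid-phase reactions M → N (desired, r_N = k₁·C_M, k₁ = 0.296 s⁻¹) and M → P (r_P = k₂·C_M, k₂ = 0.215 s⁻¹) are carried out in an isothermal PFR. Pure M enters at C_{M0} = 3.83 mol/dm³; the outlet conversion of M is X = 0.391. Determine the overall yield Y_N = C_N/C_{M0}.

C_M = C_{M0}(1−X) = 2.332 mol/dm³.
Both paths are first order in M, so the instantaneous fraction to N is constant: dC_N/d(−C_M) = k₁/(k₁+k₂) = 0.5793.
C_N = 0.5793·(C_{M0}−C_M) = 0.5793×1.498 = 0.867 mol/dm³.
Y_N = C_N/C_{M0} = 0.8675/3.83 = 0.226.

0.226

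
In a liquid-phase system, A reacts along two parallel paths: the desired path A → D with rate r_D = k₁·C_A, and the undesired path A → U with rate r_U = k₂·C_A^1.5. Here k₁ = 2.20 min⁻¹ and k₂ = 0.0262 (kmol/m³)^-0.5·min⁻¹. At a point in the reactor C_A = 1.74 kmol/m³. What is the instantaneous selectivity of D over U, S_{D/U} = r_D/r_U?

S_{D/U} = r_D/r_U = (k₁·C_A)/(k₂·C_A^1.5) = (k₁/k₂)·C_A^-0.5.
= (2.20×1.740) / (0.0262×1.740^1.5) = 3.828/0.06013 = 63.7.

63.7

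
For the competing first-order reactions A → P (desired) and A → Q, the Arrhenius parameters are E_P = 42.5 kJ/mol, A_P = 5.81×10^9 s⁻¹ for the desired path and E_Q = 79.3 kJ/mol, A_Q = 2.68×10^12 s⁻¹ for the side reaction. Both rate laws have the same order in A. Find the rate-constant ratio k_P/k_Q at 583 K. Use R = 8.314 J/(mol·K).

4.30

With equal orders, S_{P/Q} = k_P/k_Q = (A_P/A_Q)·exp[(E_Q−E_P)/(RT)].
(E_Q−E_P)/(RT) = (79.3−42.5)×10³/(8.314×583) = 36800/4847 = 7.592.
k_P/k_Q = (5.81×10^9/2.68×10^12)·exp(7.592) = 0.002168 × 1983 = 4.30.
Since E_P < E_Q, lowering the temperature improves selectivity toward P.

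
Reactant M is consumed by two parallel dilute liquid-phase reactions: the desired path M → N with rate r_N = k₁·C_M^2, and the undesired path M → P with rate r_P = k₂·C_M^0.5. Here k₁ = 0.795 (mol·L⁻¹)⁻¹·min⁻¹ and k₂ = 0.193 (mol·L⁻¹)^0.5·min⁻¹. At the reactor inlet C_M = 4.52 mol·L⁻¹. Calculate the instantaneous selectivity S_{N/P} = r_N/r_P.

39.6

S_{N/P} = r_N/r_P = (k₁·C_M^2)/(k₂·C_M^0.5) = (k₁/k₂)·C_M^1.5.
= (0.795×4.520^2) / (0.193×4.520^0.5) = 16.24/0.4103 = 39.6.
Since the desired path is higher order in M, keeping C_M high (PFR or concentrated feed) favours N.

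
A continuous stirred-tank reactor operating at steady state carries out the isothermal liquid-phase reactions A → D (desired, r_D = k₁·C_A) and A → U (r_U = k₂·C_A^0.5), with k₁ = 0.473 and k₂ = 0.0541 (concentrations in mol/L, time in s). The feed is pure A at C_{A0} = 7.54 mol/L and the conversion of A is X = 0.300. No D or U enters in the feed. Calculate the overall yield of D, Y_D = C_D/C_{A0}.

Exit C_A = C_{A0}(1−X) = 7.54×0.700 = 5.278 mol/L.
A CSTR operates uniformly at the exit composition, giving r_D = 2.496 and r_U = 0.1243 (each k·C_A^n at C_A = 5.278).
Fraction of consumed A going to D: r_D/(r_D+r_U) = 0.9526.
C_D = 0.9526·C_{A0}·X = 0.9526×7.54×0.300 = 2.15 mol/L; Y_D = C_D/C_{A0} = 0.286.

0.286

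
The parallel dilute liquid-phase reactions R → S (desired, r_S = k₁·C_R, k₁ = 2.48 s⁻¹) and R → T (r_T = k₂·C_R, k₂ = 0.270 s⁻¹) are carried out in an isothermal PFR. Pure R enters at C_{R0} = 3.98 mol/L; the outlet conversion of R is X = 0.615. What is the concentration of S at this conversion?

C_R = C_{R0}(1−X) = 1.532 mol/L.
Both paths are first order in R, so the instantaneous fraction to S is constant: dC_S/d(−C_R) = k₁/(k₁+k₂) = 0.9018.
C_S = 0.9018·(C_{R0}−C_R) = 0.9018×2.448 = 2.21 mol/L.

2.21 mol/L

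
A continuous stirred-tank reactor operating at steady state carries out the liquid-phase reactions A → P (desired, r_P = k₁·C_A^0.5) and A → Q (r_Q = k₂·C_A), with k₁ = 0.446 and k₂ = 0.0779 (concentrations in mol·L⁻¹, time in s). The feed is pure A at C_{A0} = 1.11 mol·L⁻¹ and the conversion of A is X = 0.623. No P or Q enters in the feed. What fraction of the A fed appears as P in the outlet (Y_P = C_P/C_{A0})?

0.560

Exit C_A = C_{A0}(1−X) = 1.11×0.377 = 0.4185 mol·L⁻¹.
In a CSTR the entire volume is at exit conditions, so r_P = 0.446×0.4185^0.5 = 0.2885 and r_Q = 0.0779×0.4185 = 0.03260.
Fraction of consumed A going to P: r_P/(r_P+r_Q) = 0.8985.
C_P = 0.8985·C_{A0}·X = 0.8985×1.11×0.623 = 0.621 mol·L⁻¹; Y_P = C_P/C_{A0} = 0.560.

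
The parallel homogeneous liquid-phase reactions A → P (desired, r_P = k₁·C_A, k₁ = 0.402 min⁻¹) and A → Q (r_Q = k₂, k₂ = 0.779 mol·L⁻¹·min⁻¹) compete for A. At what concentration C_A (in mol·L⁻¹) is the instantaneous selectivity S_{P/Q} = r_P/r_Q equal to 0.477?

S_{P/Q} = (k₁/k₂)·C_A ⇒ C_A = S·k₂/k₁.
= 0.477×0.779/0.402 = 0.924 mol·L⁻¹.

0.924 mol·L⁻¹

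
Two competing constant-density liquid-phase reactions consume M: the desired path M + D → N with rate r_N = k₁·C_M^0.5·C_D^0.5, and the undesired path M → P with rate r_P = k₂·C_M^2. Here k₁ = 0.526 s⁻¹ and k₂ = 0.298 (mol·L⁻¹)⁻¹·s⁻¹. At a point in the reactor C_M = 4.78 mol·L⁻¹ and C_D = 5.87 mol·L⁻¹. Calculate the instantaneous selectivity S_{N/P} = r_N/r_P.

0.409

S_{N/P} = r_N/r_P = (k₁·C_M^0.5·C_D^0.5)/(k₂·C_M^2) = (k₁/k₂)·C_M^-1.5·C_D^0.5.
= (0.526×4.780^0.5×5.870^0.5) / (0.298×4.780^2) = 2.786/6.809 = 0.409.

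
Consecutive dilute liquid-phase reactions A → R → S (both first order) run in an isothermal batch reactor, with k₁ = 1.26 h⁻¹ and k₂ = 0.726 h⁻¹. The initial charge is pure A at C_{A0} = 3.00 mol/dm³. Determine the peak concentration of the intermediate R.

1.42 mol/dm³

Evaluating C_R at t_opt = ln(k₂/k₁)/(k₂−k₁) gives C_{R,max}/C_{A0} = (k₁/k₂)^[k₂/(k₂−k₁)].
= (1.26/0.726)^(0.726/(0.726−1.26)) = (1.736)^(-1.360) = 0.4726.
C_{R,max} = 0.4726×3.00 = 1.42 mol/dm³.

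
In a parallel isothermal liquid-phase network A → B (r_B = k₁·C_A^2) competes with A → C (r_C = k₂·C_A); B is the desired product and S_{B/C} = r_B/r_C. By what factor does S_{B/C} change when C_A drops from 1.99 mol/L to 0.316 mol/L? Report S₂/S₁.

0.159

S_{B/C} = (k₁/k₂)·C_A, so S₂/S₁ = (C_{A,2}/C_{A,1}).
= 0.316/1.99 = 0.159.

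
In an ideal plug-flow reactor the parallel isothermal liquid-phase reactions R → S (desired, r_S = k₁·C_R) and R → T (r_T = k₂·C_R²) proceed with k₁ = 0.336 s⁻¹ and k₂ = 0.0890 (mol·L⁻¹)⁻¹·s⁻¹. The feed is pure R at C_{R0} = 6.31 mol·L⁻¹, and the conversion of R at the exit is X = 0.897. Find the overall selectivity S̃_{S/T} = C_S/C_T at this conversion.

1.22

C_R = C_{R0}(1−X) = 0.6499 mol·L⁻¹.
Along a PFR/batch, dC_S/dC_R = −r_S/(r_S+r_T) = −k₁/(k₁+k₂·C_R).
Integrating from C_{R0} to C_R: C_S = (0.336/0.0890)·ln[(0.336+0.0890·6.31)/(0.336+0.0890·0.650)] = 3.775·ln(0.8976/0.3938) = 3.110 mol·L⁻¹.
C_T = (C_{R0}−C_R)−C_S = 2.550 mol·L⁻¹; S̃_{S/T} = 3.110/2.550 = 1.22.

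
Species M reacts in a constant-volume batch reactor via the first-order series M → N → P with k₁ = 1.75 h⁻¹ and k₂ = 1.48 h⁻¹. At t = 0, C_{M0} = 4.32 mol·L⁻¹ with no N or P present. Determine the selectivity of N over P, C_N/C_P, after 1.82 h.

For first-order series with pure M initially, C_N(t) = k₁C_{M0}/(k₂−k₁)·(e^(−k₁t) − e^(−k₂t)).
e^(−k₁t) = e^(−1.75×1.82) = e^(−3.185) = 0.04138; e^(−k₂t) = e^(−2.694) = 0.06764.
C_N = 1.75×4.32/(1.48−1.75) × (0.04138−0.06764) = (-28.00)×(-0.02626) = 0.7352 mol·L⁻¹.
C_M = C_{M0}e^(−k₁t) = 0.1788 mol·L⁻¹, so C_P = C_{M0}−C_M−C_N = 3.406 mol·L⁻¹; C_N/C_P = 0.216.

0.216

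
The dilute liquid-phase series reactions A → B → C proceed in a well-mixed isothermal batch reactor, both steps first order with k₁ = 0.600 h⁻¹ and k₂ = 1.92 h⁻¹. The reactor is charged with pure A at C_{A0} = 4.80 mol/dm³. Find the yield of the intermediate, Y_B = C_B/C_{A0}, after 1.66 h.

For first-order series with pure A initially, C_B(t) = k₁C_{A0}/(k₂−k₁)·(e^(−k₁t) − e^(−k₂t)).
e^(−k₁t) = e^(−0.600×1.66) = e^(−0.9960) = 0.3694; e^(−k₂t) = e^(−3.187) = 0.04129.
C_B = 0.600×4.80/(1.92−0.600) × (0.3694−0.04129) = 2.182×0.3281 = 0.7158 mol/dm³.
Y_B = C_B/C_{A0} = 0.7158/4.80 = 0.149.

0.149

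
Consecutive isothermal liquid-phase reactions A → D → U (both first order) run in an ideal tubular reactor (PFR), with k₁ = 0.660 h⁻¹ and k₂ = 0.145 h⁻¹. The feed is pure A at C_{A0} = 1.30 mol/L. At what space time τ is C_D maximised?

Setting dC_D/dτ = 0 gives τ_opt = ln(k₂/k₁)/(k₂−k₁).
= ln(0.145/0.660)/(0.145−0.660) = ln(0.2197)/-0.5150 = -1.516/-0.5150 = 2.94 h.

2.94 h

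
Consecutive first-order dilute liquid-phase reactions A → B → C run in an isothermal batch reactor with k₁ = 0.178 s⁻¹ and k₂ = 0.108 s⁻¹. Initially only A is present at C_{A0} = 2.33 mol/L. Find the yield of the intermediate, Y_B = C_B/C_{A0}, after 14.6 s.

Solving the coupled first-order balances gives C_B(t) = [k₁/(k₂−k₁)]·C_{A0}·(e^(−k₁t) − e^(−k₂t)).
e^(−k₁t) = e^(−0.178×14.6) = e^(−2.599) = 0.07436; e^(−k₂t) = e^(−1.577) = 0.2066.
C_B = 0.178×2.33/(0.108−0.178) × (0.07436−0.2066) = (-5.925)×(-0.1323) = 0.7837 mol/L.
Y_B = C_B/C_{A0} = 0.7837/2.33 = 0.336.

0.336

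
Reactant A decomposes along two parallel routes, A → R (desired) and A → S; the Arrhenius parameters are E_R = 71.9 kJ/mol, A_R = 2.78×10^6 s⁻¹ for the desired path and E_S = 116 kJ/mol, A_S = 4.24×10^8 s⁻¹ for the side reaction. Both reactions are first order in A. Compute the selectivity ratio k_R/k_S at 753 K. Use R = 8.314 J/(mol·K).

Since both paths have the same order in A, the concentration cancels and S_{R/S} = k_R/k_S = (A_R/A_S)·exp[(E_S−E_R)/(RT)].
(E_S−E_R)/(RT) = (116−71.9)×10³/(8.314×753) = 44100/6260 = 7.044.
k_R/k_S = (2.78×10^6/4.24×10^8)·exp(7.044) = 0.006557 × 1146 = 7.52.

7.52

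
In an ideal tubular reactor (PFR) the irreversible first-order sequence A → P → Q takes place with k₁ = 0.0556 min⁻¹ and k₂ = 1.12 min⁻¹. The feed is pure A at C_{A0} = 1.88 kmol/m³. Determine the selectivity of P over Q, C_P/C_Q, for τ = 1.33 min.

Solving the coupled first-order balances gives C_P(τ) = [k₁/(k₂−k₁)]·C_{A0}·(e^(−k₁τ) − e^(−k₂τ)).
e^(−k₁τ) = e^(−0.0556×1.33) = e^(−0.07395) = 0.9287; e^(−k₂τ) = e^(−1.490) = 0.2255.
C_P = 0.0556×1.88/(1.12−0.0556) × (0.9287−0.2255) = 0.09820×0.7033 = 0.06906 kmol/m³.
C_A = C_{A0}e^(−k₁τ) = 1.746 kmol/m³, so C_Q = C_{A0}−C_A−C_P = 0.06494 kmol/m³; C_P/C_Q = 1.06.

1.06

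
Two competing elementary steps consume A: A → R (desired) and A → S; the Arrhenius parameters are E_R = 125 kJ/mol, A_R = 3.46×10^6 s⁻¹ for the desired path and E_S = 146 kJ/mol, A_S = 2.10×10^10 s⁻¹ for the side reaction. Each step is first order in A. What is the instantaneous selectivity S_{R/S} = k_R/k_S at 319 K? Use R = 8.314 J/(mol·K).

k_R/k_S = (A_R/A_S)·exp[−(E_R−E_S)/(RT)] = (A_R/A_S)·exp[(E_S−E_R)/(RT)].
(E_S−E_R)/(RT) = (146−125)×10³/(8.314×319) = 21000/2652 = 7.918.
k_R/k_S = (3.46×10^6/2.10×10^10)·exp(7.918) = 1.648×10^-4 × 2746 = 0.453.
Since E_R < E_S, lowering the temperature improves selectivity toward R.

0.453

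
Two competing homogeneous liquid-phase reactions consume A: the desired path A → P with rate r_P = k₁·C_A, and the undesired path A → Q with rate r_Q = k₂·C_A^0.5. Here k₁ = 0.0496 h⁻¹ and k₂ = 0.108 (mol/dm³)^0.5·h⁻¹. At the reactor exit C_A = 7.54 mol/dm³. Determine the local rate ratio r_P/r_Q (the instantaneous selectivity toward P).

1.26

S_{P/Q} = r_P/r_Q = (k₁·C_A)/(k₂·C_A^0.5) = (k₁/k₂)·C_A^0.5.
= (0.0496×7.540) / (0.108×7.540^0.5) = 0.3740/0.2966 = 1.26.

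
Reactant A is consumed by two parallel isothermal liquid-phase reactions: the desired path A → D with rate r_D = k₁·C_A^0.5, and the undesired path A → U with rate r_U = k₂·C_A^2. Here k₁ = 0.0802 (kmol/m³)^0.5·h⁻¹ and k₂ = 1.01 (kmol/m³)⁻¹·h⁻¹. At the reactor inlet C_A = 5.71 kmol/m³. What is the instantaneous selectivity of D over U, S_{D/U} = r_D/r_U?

S_{D/U} = r_D/r_U = (k₁·C_A^0.5)/(k₂·C_A^2) = (k₁/k₂)·C_A^-1.5.
= (0.0802×5.710^0.5) / (1.01×5.710^2) = 0.1916/32.93 = 0.00582.
The undesired path is higher order in A, so low C_A (CSTR or dilute feed) favours D.

0.00582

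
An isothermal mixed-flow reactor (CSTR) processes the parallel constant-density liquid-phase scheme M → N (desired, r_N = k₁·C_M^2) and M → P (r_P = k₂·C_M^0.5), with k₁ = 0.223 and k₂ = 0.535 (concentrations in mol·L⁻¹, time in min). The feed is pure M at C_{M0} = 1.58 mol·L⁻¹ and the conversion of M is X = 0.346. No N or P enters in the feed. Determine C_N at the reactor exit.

Exit C_M = C_{M0}(1−X) = 1.58×0.654 = 1.033 mol·L⁻¹.
In a CSTR the entire volume is at exit conditions, so r_N = 0.223×1.033^2 = 0.2381 and r_P = 0.535×1.033^0.5 = 0.5438.
Fraction of consumed M going to N: r_N/(r_N+r_P) = 0.3045.
C_N = 0.3045·C_{M0}·X = 0.3045×1.58×0.346 = 0.166 mol·L⁻¹.

0.166 mol·L⁻¹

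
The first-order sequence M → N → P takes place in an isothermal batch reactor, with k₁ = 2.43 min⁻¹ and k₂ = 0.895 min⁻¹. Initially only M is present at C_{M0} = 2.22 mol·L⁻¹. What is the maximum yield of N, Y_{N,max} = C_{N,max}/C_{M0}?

For a first-order series the maximum intermediate yield is C_{N,max}/C_{M0} = (k₁/k₂)^[k₂/(k₂−k₁)].
= (2.43/0.895)^(0.895/(0.895−2.43)) = (2.715)^(-0.5831) = 0.5586.

0.559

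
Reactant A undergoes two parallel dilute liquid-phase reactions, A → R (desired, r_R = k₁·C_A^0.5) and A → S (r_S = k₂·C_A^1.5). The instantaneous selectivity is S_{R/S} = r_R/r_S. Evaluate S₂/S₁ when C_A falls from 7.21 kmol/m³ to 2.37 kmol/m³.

S_{R/S} = (k₁/k₂)·C_A⁻¹, so S₂/S₁ = (C_{A,2}/C_{A,1})⁻¹.
= 7.21/2.37 = 3.04.

3.04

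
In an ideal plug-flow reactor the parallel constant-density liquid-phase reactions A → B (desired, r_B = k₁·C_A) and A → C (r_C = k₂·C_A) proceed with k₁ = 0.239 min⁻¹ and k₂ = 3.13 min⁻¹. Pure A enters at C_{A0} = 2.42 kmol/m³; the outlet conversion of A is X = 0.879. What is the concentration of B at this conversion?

0.151 kmol/m³

C_A = C_{A0}(1−X) = 0.2928 kmol/m³.
Both paths are first order in A, so the instantaneous fraction to B is constant: dC_B/d(−C_A) = k₁/(k₁+k₂) = 0.07094.
C_B = 0.07094·(C_{A0}−C_A) = 0.07094×2.127 = 0.151 kmol/m³.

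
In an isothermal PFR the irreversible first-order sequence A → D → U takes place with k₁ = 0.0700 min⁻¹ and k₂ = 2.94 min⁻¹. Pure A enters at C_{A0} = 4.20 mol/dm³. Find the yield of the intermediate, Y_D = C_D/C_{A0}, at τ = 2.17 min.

0.0209

Solving the coupled first-order balances gives C_D(τ) = [k₁/(k₂−k₁)]·C_{A0}·(e^(−k₁τ) − e^(−k₂τ)).
e^(−k₁τ) = e^(−0.0700×2.17) = e^(−0.1519) = 0.8591; e^(−k₂τ) = e^(−6.380) = 0.001695.
C_D = 0.0700×4.20/(2.94−0.0700) × (0.8591−0.001695) = 0.1024×0.8574 = 0.08783 mol/dm³.
Y_D = C_D/C_{A0} = 0.08783/4.20 = 0.0209.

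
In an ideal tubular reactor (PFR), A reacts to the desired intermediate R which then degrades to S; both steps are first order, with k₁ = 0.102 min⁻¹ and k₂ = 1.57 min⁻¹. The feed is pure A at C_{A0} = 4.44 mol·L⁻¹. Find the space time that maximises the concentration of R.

For first-order series the maximum of C_R occurs at τ_opt = ln(k₂/k₁)/(k₂−k₁).
= ln(1.57/0.102)/(1.57−0.102) = ln(15.39)/1.468 = 2.734/1.468 = 1.86 min.

1.86 min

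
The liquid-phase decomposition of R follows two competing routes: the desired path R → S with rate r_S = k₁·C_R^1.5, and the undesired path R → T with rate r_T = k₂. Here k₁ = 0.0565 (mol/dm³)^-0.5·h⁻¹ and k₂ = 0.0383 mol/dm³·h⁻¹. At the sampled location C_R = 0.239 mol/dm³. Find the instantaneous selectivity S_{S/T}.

S_{S/T} = r_S/r_T = (k₁·C_R^1.5)/(k₂) = (k₁/k₂)·C_R^1.5.
= (0.0565×0.2390^1.5) / (0.0383) = 0.006602/0.03830 = 0.172.

0.172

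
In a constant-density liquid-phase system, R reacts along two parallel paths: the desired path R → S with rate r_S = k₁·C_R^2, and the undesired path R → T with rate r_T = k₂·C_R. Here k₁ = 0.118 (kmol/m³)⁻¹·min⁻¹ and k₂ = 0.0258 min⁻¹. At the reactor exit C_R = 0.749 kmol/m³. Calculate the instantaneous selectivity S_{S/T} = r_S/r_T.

3.43

S_{S/T} = r_S/r_T = (k₁·C_R^2)/(k₂·C_R) = (k₁/k₂)·C_R.
= (0.118×0.7490^2) / (0.0258×0.7490) = 0.06620/0.01932 = 3.43.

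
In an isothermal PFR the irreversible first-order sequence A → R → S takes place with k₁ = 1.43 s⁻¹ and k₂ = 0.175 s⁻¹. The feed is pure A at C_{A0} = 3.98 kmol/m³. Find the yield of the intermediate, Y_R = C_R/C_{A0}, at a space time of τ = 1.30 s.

0.730

Solving the coupled first-order balances gives C_R(τ) = [k₁/(k₂−k₁)]·C_{A0}·(e^(−k₁τ) − e^(−k₂τ)).
e^(−k₁τ) = e^(−1.43×1.30) = e^(−1.859) = 0.1558; e^(−k₂τ) = e^(−0.2275) = 0.7965.
C_R = 1.43×3.98/(0.175−1.43) × (0.1558−0.7965) = (-4.535)×(-0.6407) = 2.906 kmol/m³.
Y_R = C_R/C_{A0} = 2.906/3.98 = 0.730.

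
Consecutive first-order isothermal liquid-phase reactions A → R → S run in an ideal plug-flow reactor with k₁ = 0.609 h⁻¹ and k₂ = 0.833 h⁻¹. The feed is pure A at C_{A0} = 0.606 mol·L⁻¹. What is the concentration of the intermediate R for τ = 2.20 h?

Solving the coupled first-order balances gives C_R(τ) = [k₁/(k₂−k₁)]·C_{A0}·(e^(−k₁τ) − e^(−k₂τ)).
e^(−k₁τ) = e^(−0.609×2.20) = e^(−1.340) = 0.2619; e^(−k₂τ) = e^(−1.833) = 0.1600.
C_R = 0.609×0.606/(0.833−0.609) × (0.2619−0.1600) = 1.648×0.1019 = 0.1679 mol·L⁻¹.

0.168 mol·L⁻¹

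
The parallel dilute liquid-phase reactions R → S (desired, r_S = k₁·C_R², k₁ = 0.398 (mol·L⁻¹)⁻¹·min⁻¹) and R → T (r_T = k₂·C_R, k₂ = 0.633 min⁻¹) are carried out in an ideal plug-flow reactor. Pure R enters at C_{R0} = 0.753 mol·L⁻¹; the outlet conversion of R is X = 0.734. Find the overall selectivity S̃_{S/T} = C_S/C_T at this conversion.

0.292

C_R = C_{R0}(1−X) = 0.2003 mol·L⁻¹.
Along a PFR/batch, dC_T/dC_R = −r_T/(r_S+r_T) = −k₂/(k₂+k₁·C_R).
Integrating from C_{R0} to C_R: C_T = (0.633/0.398)·ln[(0.633+0.398·0.753)/(0.633+0.398·0.200)] = 1.590·ln(0.9327/0.7127) = 0.4278 mol·L⁻¹.
Then C_S = (C_{R0}−C_R) − C_T = 0.5527 − 0.4278 = 0.1249 mol·L⁻¹.
S̃_{S/T} = C_S/C_T = 0.1249/0.4278 = 0.292.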